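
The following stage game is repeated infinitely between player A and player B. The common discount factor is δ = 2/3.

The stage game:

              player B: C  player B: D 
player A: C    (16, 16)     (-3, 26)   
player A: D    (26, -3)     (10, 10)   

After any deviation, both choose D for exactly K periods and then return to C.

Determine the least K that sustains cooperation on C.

Need Σ_{k=1}^{K} δ^k ≥ (26−16)/(16−10) = 1.6667 at δ = 2/3.
At K = 4 the sum is 1.6049 < 1.6667; at K = 5 it is 1.7366 ≥ 1.6667.
So the minimum punishment length is K = 5.

5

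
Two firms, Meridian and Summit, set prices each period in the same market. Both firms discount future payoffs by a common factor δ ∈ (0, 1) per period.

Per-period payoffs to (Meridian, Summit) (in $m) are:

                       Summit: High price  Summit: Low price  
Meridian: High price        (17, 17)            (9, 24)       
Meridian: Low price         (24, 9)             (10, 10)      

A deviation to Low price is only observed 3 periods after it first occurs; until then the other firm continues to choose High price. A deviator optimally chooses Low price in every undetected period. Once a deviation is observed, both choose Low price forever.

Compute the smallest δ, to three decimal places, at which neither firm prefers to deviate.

A deviator earns 24 for 3 periods, then 10 forever; cooperating earns 17 forever. Multiplying the IC by (1−δ):
17 ≥ 24(1−δ^3) + 10δ^3, so 14·δ^3 ≥ 7 and δ^3 ≥ 1/2.
δ ≥ (1/2)^(1/3) ≈ 0.794.

0.794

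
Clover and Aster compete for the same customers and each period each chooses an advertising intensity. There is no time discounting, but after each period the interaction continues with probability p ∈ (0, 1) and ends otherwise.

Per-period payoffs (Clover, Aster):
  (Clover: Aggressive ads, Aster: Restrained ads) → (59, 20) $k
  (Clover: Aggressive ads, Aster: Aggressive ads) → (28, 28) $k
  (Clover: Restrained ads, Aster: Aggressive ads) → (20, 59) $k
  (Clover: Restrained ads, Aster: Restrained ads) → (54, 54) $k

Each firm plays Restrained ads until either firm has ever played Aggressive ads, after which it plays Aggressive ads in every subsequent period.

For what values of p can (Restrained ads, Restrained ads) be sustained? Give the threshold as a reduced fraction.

With no time discounting, the continuation probability p plays the role of the discount factor.
Grim-trigger IC: 54/(1−p) ≥ 59 + 28p/(1−p) ⇒ p ≥ (59−54)/(59−28) = 5/31.

5/31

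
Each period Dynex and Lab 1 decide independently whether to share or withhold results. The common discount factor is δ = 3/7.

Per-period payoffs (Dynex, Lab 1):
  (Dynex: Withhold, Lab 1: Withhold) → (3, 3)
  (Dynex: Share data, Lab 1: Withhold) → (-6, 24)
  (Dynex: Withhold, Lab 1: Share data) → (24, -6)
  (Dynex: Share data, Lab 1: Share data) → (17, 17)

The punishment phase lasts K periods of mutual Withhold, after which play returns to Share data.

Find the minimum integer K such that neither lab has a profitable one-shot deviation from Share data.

No profitable deviation requires (17−3)(δ+…+δ^K) ≥ 24−17, i.e. δ+…+δ^K ≥ 1/2 ≈ 0.5000.
With δ = 3/7, the partial sums are K=1: 0.4286, K=2: 0.6122.
K = 2 is the first length at which the sum reaches 0.5000.

2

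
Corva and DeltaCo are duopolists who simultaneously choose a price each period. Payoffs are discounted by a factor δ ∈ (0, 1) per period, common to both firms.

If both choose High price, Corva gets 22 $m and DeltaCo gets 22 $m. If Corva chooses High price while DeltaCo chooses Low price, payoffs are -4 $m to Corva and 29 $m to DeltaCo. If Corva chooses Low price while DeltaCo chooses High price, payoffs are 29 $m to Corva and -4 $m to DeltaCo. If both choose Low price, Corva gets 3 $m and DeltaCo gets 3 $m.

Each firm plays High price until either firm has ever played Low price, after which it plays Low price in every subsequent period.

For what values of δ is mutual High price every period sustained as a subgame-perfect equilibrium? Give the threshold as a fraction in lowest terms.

7/26

Under grim trigger the critical discount factor is (T−C)/(T−P) with T = 29, C = 22, P = 3.
δ* = (29−22)/(29−3) = 7/26.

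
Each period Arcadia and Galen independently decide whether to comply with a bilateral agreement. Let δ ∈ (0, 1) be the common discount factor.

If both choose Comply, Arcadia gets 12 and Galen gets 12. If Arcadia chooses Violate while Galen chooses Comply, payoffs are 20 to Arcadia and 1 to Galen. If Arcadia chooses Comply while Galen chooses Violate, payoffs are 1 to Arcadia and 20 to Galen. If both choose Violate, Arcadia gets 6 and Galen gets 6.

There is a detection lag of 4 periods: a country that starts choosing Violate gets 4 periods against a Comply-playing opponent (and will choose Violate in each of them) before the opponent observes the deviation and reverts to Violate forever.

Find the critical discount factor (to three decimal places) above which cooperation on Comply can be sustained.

A deviator earns 20 for 4 periods, then 6 forever; cooperating earns 12 forever. Multiplying the IC by (1−δ):
12 ≥ 20(1−δ^4) + 6δ^4, so 14·δ^4 ≥ 8 and δ^4 ≥ 4/7.
δ ≥ (4/7)^(1/4) ≈ 0.869.

0.869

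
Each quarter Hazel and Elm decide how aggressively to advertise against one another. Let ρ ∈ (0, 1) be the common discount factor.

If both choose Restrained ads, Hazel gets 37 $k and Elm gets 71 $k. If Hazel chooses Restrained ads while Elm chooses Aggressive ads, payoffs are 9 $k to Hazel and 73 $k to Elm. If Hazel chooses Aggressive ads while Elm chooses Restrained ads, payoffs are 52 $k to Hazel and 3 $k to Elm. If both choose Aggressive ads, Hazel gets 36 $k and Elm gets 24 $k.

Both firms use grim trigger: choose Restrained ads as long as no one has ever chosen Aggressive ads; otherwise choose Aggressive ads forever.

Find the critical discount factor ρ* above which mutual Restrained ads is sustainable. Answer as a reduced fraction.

Hazel: cooperation gives 37 each period; deviation gives 52 once then 36 forever.
  37/(1−ρ) ≥ 52 + 36ρ/(1−ρ) ⇒ ρ ≥ 15/16.
Elm: cooperation gives 71 each period; deviation gives 73 once then 24 forever.
  ρ ≥ 2/49.
Both must hold, so the binding constraint is Hazel's: ρ ≥ 15/16.

15/16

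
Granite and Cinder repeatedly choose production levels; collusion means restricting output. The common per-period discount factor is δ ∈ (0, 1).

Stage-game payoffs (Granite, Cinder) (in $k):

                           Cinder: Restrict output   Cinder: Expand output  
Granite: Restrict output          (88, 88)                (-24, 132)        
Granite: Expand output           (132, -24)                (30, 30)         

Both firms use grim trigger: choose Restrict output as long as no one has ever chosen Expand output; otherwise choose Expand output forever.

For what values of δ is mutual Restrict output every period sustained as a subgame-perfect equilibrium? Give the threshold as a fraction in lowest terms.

22/51

Under grim trigger the critical discount factor is (T−C)/(T−P) with T = 132, C = 88, P = 30.
δ* = (132−88)/(132−30) = 44/102 = 22/51.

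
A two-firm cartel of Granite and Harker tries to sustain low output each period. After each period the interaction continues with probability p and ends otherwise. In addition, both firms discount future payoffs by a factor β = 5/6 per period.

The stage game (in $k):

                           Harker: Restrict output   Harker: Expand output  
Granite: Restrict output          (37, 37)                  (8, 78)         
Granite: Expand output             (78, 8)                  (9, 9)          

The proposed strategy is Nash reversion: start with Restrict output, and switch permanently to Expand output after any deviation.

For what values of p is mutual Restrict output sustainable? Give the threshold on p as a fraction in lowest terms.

82/115

With continuation probability p and discount β, the effective per-period discount factor is βp.
Grim-trigger IC: βp ≥ (78−37)/(78−9) = 41/69.
So p ≥ (41/69)/(5/6) = 82/115.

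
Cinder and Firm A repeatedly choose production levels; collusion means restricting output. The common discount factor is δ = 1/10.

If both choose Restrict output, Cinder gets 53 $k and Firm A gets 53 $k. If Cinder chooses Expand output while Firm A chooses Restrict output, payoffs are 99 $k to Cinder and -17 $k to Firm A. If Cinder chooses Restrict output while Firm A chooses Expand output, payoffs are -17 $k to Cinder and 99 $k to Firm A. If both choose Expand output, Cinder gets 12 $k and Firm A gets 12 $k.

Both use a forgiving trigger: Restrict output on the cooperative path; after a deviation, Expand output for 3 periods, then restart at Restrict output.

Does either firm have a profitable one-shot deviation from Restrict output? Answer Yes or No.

Yes

Comparing payoff streams over the 4 periods until play realigns: cooperate → 53(1+δ+…+δ^3); deviate → 99 + 12(δ+…+δ^3).
Cooperation is sustained iff (53−12)(δ+…+δ^3) ≥ 99−53.
δ+…+δ^3 = 1/10·(1−(1/10)^3)/(1−1/10) = 0.1110, and (99−53)/(53−12) = 1.1220.
0.1110 < 1.1220, so cooperation is not sustainable.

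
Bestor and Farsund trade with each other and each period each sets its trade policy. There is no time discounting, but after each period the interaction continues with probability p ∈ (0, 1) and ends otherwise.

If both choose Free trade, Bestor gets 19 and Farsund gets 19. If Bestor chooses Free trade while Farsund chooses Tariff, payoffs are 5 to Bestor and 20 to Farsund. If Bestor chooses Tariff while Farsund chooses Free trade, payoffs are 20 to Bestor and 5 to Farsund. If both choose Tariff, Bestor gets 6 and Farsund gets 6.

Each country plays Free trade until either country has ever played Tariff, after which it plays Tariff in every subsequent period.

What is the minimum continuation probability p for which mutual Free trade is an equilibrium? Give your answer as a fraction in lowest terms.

With no time discounting, the continuation probability p plays the role of the discount factor.
Grim-trigger IC: 19/(1−p) ≥ 20 + 6p/(1−p) ⇒ p ≥ (20−19)/(20−6) = 1/14.

1/14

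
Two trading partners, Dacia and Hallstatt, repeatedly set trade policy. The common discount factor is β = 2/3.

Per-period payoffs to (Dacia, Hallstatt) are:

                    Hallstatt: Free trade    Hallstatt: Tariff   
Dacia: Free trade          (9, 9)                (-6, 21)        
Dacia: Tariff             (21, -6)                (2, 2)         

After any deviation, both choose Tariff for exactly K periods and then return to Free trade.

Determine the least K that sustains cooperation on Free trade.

5

Need Σ_{k=1}^{K} β^k ≥ (21−9)/(9−2) = 1.7143 at β = 2/3.
At K = 4 the sum is 1.6049 < 1.7143; at K = 5 it is 1.7366 ≥ 1.7143.
So the minimum punishment length is K = 5.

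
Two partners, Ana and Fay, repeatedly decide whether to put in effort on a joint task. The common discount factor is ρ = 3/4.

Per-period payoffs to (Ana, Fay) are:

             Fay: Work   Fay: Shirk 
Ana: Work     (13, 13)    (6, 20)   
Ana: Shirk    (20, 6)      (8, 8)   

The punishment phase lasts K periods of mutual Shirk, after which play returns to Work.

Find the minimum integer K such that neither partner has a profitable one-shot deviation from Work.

3

IC: ρ(1−ρ^K)/(1−ρ) ≥ (20−13)/(13−8) = 7/5.
With ρ = 3/4: need 1 − ρ^K ≥ 7/5·(1−3/4)/(3/4), i.e. ρ^K ≤ 0.5333.
Since (3/4)^2 = 0.5625 and (3/4)^3 = 0.4219, the smallest such K is 3.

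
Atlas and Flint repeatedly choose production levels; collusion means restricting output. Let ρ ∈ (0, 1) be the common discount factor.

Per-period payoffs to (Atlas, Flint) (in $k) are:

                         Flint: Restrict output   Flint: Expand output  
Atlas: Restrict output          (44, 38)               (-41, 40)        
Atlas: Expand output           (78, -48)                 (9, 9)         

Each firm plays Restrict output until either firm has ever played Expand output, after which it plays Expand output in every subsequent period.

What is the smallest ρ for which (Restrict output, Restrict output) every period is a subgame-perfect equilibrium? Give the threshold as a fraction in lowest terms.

Atlas's threshold: (78−44)/(78−9) = 34/69.
Flint's threshold: (40−38)/(40−9) = 2/31.
34/69 > 2/31, so Atlas binds and ρ* = 34/69.

34/69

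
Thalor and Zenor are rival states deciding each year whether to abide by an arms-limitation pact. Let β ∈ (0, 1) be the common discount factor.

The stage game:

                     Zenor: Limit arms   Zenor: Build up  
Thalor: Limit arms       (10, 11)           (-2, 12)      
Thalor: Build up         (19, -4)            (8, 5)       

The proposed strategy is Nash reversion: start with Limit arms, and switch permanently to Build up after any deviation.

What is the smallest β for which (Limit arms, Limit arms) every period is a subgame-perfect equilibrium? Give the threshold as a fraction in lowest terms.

Thalor's threshold: (19−10)/(19−8) = 9/11.
Zenor's threshold: (12−11)/(12−5) = 1/7.
9/11 > 1/7, so Thalor binds and β* = 9/11.

9/11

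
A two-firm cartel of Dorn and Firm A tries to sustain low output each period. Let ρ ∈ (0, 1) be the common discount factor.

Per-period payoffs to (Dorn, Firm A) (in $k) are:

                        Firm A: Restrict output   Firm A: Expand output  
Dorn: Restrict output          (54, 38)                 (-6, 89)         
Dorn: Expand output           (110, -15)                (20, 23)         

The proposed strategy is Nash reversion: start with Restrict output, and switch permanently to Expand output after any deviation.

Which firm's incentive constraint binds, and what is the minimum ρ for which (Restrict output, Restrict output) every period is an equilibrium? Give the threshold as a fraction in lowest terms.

Firm A; ρ ≥ 17/22

Dorn's threshold: (110−54)/(110−20) = 28/45.
Firm A's threshold: (89−38)/(89−23) = 17/22.
28/45 < 17/22, so Firm A binds and ρ* = 17/22.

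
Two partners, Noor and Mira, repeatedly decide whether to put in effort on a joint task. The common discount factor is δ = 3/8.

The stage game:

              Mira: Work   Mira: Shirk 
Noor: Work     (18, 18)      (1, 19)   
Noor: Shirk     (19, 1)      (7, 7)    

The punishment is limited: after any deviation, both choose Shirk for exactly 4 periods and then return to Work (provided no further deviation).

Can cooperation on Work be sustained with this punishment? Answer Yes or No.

IC: δ+…+δ^4 ≥ (19−18)/(18−7) = 1/11.
At δ = 3/8: partial sum = 0.5881 ≥ 0.0909. Cooperation sustainable.

Yes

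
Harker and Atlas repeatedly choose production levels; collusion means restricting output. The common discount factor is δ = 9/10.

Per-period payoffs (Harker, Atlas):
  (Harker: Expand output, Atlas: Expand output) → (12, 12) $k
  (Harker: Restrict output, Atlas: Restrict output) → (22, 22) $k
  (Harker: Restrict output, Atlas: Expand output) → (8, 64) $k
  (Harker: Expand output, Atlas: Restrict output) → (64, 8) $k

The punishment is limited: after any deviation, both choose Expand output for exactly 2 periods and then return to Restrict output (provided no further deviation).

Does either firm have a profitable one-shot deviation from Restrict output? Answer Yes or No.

Yes

IC: δ+…+δ^2 ≥ (64−22)/(22−12) = 21/5.
At δ = 9/10: partial sum = 1.7100 < 4.2000. Cooperation not sustainable.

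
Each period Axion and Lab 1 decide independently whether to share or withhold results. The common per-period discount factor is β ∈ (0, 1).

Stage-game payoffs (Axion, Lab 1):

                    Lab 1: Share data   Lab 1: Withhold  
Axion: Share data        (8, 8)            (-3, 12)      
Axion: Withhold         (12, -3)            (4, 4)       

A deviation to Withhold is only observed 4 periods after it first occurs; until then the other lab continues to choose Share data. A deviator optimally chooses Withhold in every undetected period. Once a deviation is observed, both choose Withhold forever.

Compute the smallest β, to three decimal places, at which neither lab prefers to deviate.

0.841

The best deviation is to choose Withhold for all 4 undetected periods, earning 12 each, then 4 forever once detected.
Deviation value: 12(1−β^4)/(1−β) + 4β^4/(1−β); cooperation value: 8/(1−β).
IC: 8 ≥ 12(1−β^4) + 4β^4 = 12 − 8β^4.
So β^4 ≥ 4/8 = 1/2, giving β ≥ (1/2)^(1/4) ≈ 0.841.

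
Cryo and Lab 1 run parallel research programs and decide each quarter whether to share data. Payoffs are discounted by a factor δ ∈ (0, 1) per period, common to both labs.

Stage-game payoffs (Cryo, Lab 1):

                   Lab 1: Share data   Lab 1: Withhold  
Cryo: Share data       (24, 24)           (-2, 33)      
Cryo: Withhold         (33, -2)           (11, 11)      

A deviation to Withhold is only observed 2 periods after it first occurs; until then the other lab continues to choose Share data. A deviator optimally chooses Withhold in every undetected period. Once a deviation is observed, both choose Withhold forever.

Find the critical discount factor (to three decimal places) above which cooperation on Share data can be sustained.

Deviating for the 2 undetected periods gains 33−24 = 9 per period over cooperation, then loses 24−11 = 13 per period forever once punishment starts.
Gain: 9(1 + δ + … + δ^1); loss: 13·δ^2/(1−δ).
No profitable deviation ⇔ 9(1−δ^2) ≤ 13·δ^2, i.e. δ^2 ≥ 9/(9+13) = 9/22.
Hence δ ≥ (9/22)^(1/2) ≈ 0.640.

0.640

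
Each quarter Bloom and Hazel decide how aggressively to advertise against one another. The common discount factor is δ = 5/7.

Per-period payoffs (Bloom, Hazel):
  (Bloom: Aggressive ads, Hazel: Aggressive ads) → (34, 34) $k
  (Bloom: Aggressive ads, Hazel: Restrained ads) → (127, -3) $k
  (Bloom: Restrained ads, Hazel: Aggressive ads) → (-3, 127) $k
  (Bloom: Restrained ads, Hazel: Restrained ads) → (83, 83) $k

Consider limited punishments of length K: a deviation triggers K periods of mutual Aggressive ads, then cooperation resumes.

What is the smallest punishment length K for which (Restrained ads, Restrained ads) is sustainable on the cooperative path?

2

IC: δ(1−δ^K)/(1−δ) ≥ (127−83)/(83−34) = 44/49.
With δ = 5/7: need 1 − δ^K ≥ 44/49·(1−5/7)/(5/7), i.e. δ^K ≤ 0.6408.
Since (5/7)^1 = 0.7143 and (5/7)^2 = 0.5102, the smallest such K is 2.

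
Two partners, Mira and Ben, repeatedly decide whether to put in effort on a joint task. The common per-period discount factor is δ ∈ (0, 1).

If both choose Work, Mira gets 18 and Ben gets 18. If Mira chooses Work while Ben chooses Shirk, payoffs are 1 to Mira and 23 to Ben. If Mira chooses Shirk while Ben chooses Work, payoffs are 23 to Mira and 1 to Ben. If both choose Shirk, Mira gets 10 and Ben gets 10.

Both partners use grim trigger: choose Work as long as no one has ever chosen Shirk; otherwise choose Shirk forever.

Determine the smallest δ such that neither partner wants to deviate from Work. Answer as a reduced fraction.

5/13

One-period gain from deviating is 23 − 18 = 5. The loss is 18 − 10 = 8 in every subsequent period, with present value 8·δ/(1−δ).
Deviation is unprofitable when 8·δ/(1−δ) ≥ 5, i.e. δ/(1−δ) ≥ 5/8.
Equivalently δ ≥ 5/(5+8) = 5/13.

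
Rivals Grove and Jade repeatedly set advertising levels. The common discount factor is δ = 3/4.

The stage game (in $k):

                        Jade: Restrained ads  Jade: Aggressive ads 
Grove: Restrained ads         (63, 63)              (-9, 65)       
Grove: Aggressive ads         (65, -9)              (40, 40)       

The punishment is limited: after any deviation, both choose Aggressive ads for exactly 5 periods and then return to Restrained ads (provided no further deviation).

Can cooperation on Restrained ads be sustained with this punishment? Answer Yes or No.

Comparing payoff streams over the 6 periods until play realigns: cooperate → 63(1+δ+…+δ^5); deviate → 65 + 40(δ+…+δ^5).
Cooperation is sustained iff (63−40)(δ+…+δ^5) ≥ 65−63.
δ+…+δ^5 = 3/4·(1−(3/4)^5)/(1−3/4) = 2.2881, and (65−63)/(63−40) = 0.0870.
2.2881 ≥ 0.0870, so cooperation is sustainable.

Yes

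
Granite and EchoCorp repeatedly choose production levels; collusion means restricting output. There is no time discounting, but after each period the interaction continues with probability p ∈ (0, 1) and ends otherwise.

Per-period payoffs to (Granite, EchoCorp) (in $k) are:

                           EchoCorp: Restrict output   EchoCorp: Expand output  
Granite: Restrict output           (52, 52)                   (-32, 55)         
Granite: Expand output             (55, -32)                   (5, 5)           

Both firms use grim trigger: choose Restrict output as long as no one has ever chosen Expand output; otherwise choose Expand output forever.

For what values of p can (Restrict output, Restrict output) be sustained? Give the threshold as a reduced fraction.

Expected cooperation value is 52 + p·52 + p²·52 + … = 52/(1−p); deviation gives 55 + p·5/(1−p).
52 ≥ 55(1−p) + 5p ⇒ 50p ≥ 3 ⇒ p ≥ 3/50.

3/50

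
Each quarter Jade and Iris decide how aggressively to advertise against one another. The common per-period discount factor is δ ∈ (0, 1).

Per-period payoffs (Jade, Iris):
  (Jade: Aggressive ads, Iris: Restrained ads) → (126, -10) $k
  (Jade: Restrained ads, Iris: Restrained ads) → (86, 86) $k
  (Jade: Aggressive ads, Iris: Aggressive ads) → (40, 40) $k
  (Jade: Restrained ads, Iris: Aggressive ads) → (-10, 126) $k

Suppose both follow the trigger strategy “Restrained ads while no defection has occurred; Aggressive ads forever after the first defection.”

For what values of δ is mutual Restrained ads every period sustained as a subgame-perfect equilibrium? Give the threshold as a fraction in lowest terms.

20/43

86/(1−δ) ≥ 126 + 40δ/(1−δ)
86 ≥ 126 − 86δ
δ ≥ 40/86 = 20/43.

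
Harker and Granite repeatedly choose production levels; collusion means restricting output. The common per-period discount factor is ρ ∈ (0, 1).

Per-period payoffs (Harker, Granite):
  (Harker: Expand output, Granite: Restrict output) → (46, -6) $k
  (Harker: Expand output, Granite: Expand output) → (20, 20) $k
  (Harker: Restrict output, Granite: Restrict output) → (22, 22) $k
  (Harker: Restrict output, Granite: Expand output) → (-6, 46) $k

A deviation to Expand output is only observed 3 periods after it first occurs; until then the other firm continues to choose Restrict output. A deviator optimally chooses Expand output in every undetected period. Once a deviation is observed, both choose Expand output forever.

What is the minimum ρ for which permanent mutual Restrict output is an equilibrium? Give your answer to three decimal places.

0.974

The best deviation is to choose Expand output for all 3 undetected periods, earning 46 each, then 20 forever once detected.
Deviation value: 46(1−ρ^3)/(1−ρ) + 20ρ^3/(1−ρ); cooperation value: 22/(1−ρ).
IC: 22 ≥ 46(1−ρ^3) + 20ρ^3 = 46 − 26ρ^3.
So ρ^3 ≥ 24/26 = 12/13, giving ρ ≥ (12/13)^(1/3) ≈ 0.974.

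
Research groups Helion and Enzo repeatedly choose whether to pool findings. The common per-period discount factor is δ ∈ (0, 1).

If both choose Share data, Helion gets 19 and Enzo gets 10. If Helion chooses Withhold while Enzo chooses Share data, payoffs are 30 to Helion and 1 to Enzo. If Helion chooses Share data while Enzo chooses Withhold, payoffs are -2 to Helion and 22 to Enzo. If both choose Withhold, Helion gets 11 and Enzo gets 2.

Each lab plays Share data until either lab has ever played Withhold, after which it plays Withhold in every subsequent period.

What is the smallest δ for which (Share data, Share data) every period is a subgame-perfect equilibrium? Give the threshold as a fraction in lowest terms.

Helion's threshold: (30−19)/(30−11) = 11/19.
Enzo's threshold: (22−10)/(22−2) = 3/5.
11/19 < 3/5, so Enzo binds and δ* = 3/5.

3/5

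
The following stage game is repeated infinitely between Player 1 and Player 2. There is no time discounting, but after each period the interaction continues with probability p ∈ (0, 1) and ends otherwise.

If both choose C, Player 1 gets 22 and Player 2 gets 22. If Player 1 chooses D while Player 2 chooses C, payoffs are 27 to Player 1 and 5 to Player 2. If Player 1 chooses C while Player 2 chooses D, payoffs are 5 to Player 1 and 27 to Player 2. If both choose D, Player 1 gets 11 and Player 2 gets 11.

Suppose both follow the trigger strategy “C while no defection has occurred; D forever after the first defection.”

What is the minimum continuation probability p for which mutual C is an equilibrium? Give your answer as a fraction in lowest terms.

With no time discounting, the continuation probability p plays the role of the discount factor.
Grim-trigger IC: 22/(1−p) ≥ 27 + 11p/(1−p) ⇒ p ≥ (27−22)/(27−11) = 5/16.

5/16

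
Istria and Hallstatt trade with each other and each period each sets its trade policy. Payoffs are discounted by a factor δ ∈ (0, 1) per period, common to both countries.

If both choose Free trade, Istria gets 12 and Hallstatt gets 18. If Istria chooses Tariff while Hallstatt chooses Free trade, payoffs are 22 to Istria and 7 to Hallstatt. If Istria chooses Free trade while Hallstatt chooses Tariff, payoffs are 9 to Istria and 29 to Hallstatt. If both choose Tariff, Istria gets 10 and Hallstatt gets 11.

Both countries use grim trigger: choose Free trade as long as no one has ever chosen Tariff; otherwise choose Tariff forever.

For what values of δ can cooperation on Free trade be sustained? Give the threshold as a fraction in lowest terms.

5/6

For Istria: deviation gain 22−12 = 10, per-period punishment loss 12−10 = 2. IC gives δ ≥ 10/12 = 5/6.
For Hallstatt: gain 11, loss 7 per period, so δ ≥ 11/18.
The tighter constraint is Istria's, so cooperation needs δ ≥ 5/6.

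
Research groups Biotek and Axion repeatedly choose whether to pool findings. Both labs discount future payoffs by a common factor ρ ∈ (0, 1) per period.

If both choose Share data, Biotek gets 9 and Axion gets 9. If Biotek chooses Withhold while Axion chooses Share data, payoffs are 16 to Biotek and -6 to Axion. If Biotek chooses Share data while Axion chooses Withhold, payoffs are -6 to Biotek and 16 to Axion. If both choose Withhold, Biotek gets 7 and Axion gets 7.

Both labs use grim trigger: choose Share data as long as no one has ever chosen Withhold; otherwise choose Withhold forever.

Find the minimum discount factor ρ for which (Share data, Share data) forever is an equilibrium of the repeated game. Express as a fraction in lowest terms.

Cooperation forever yields 9 each period: 9/(1−ρ).
Deviating yields 16 once, then 7 forever: 16 + 7ρ/(1−ρ).
No profitable deviation requires 9/(1−ρ) ≥ 16 + 7ρ/(1−ρ).
Multiplying by (1−ρ): 9 ≥ 16(1−ρ) + 7ρ = 16 − 9ρ.
So 9ρ ≥ 7, i.e. ρ ≥ 7/9.

7/9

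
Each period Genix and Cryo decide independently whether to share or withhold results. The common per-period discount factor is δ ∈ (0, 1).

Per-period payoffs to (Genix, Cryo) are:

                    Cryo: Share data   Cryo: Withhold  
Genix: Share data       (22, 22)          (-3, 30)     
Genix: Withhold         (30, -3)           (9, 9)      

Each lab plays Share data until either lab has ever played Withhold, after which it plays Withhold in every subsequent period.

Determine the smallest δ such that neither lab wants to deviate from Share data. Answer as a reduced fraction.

Under grim trigger the critical discount factor is (T−C)/(T−P) with T = 30, C = 22, P = 9.
δ* = (30−22)/(30−9) = 8/21.

8/21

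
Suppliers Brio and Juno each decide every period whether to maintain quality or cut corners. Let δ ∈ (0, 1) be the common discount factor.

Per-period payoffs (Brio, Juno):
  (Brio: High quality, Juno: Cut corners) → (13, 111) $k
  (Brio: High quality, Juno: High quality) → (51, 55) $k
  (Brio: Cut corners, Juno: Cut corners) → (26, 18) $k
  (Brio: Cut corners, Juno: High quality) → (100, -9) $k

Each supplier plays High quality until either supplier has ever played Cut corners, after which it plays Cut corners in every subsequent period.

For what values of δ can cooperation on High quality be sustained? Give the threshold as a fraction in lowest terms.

Brio's threshold: (100−51)/(100−26) = 49/74.
Juno's threshold: (111−55)/(111−18) = 56/93.
49/74 > 56/93, so Brio binds and δ* = 49/74.

49/74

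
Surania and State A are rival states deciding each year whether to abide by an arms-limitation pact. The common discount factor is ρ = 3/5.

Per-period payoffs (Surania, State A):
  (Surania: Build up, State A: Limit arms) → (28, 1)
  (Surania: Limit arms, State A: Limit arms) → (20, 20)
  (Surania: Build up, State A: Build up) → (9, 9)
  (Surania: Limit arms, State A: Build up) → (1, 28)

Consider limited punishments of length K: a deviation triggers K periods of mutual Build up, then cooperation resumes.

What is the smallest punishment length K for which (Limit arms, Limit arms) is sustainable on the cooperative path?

2

IC: ρ(1−ρ^K)/(1−ρ) ≥ (28−20)/(20−9) = 8/11.
With ρ = 3/5: need 1 − ρ^K ≥ 8/11·(1−3/5)/(3/5), i.e. ρ^K ≤ 0.5152.
Since (3/5)^1 = 0.6000 and (3/5)^2 = 0.3600, the smallest such K is 2.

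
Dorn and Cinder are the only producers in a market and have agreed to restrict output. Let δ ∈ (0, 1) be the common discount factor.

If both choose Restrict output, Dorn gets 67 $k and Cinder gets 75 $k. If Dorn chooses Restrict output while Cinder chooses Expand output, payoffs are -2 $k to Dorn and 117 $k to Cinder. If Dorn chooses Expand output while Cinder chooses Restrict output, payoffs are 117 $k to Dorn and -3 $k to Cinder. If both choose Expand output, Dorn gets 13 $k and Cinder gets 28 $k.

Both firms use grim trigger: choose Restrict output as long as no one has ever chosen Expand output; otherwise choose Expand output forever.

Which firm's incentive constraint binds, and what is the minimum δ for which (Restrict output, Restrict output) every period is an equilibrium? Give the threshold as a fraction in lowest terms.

For Dorn: deviation gain 117−67 = 50, per-period punishment loss 67−13 = 54. IC gives δ ≥ 50/104 = 25/52.
For Cinder: gain 42, loss 47 per period, so δ ≥ 42/89.
The tighter constraint is Dorn's, so cooperation needs δ ≥ 25/52.

Dorn; δ ≥ 25/52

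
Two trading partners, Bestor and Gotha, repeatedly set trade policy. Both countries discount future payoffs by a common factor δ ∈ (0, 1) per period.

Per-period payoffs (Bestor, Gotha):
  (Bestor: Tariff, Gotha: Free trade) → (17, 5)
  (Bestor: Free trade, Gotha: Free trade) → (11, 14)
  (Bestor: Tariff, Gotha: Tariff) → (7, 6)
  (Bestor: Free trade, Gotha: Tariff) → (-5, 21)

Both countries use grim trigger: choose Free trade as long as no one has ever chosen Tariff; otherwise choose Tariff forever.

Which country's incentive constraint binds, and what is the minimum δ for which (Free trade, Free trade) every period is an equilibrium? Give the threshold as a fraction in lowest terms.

Bestor: cooperation gives 11 each period; deviation gives 17 once then 7 forever.
  11/(1−δ) ≥ 17 + 7δ/(1−δ) ⇒ δ ≥ 6/10 = 3/5.
Gotha: cooperation gives 14 each period; deviation gives 21 once then 6 forever.
  δ ≥ 7/15.
Both must hold, so the binding constraint is Bestor's: δ ≥ 3/5.

Bestor; δ ≥ 3/5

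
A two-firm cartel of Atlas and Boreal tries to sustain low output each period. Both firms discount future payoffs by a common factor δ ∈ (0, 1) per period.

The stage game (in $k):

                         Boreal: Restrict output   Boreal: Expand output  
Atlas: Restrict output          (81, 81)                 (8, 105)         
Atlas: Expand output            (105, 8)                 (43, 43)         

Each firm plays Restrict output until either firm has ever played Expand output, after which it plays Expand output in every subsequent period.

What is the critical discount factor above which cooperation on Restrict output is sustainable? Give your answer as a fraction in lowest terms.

12/31

One-period gain from deviating is 105 − 81 = 24. The loss is 81 − 43 = 38 in every subsequent period, with present value 38·δ/(1−δ).
Deviation is unprofitable when 38·δ/(1−δ) ≥ 24, i.e. δ/(1−δ) ≥ 12/19.
Equivalently δ ≥ 24/(24+38) = 12/31.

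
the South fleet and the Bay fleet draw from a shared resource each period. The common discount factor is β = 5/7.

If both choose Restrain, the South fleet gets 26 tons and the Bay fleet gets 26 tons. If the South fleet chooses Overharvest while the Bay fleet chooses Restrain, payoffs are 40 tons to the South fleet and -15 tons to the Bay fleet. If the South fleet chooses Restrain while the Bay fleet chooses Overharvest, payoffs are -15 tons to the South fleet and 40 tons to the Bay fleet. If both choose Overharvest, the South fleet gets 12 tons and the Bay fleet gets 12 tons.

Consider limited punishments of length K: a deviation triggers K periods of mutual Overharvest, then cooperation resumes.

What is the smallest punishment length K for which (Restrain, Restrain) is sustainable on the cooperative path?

2

Need Σ_{k=1}^{K} β^k ≥ (40−26)/(26−12) = 1.0000 at β = 5/7.
At K = 1 the sum is 0.7143 < 1.0000; at K = 2 it is 1.2245 ≥ 1.0000.
So the minimum punishment length is K = 2.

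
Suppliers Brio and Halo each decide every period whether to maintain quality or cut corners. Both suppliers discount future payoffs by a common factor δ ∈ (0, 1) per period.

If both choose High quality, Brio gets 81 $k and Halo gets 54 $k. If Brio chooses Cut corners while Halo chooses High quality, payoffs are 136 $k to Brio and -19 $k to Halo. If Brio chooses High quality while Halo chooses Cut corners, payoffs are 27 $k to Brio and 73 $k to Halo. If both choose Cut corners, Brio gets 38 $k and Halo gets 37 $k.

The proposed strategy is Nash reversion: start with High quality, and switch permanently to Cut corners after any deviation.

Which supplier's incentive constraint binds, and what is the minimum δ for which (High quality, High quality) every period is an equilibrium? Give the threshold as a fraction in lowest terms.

Brio: cooperation gives 81 each period; deviation gives 136 once then 38 forever.
  81/(1−δ) ≥ 136 + 38δ/(1−δ) ⇒ δ ≥ 55/98.
Halo: cooperation gives 54 each period; deviation gives 73 once then 37 forever.
  δ ≥ 19/36.
Both must hold, so the binding constraint is Brio's: δ ≥ 55/98.

Brio; δ ≥ 55/98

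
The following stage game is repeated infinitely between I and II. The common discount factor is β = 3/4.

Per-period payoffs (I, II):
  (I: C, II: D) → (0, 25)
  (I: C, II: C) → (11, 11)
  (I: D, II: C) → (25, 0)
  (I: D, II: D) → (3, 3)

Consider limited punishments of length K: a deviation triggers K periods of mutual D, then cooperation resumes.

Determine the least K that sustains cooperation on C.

4

Need Σ_{k=1}^{K} β^k ≥ (25−11)/(11−3) = 1.7500 at β = 3/4.
At K = 3 the sum is 1.7344 < 1.7500; at K = 4 it is 2.0508 ≥ 1.7500.
So the minimum punishment length is K = 4.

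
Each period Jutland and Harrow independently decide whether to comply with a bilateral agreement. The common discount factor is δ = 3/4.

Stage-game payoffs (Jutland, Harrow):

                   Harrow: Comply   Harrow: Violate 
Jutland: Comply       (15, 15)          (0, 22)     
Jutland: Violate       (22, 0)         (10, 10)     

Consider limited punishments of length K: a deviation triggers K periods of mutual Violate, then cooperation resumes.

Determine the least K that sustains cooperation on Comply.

IC: δ(1−δ^K)/(1−δ) ≥ (22−15)/(15−10) = 7/5.
With δ = 3/4: need 1 − δ^K ≥ 7/5·(1−3/4)/(3/4), i.e. δ^K ≤ 0.5333.
Since (3/4)^2 = 0.5625 and (3/4)^3 = 0.4219, the smallest such K is 3.

3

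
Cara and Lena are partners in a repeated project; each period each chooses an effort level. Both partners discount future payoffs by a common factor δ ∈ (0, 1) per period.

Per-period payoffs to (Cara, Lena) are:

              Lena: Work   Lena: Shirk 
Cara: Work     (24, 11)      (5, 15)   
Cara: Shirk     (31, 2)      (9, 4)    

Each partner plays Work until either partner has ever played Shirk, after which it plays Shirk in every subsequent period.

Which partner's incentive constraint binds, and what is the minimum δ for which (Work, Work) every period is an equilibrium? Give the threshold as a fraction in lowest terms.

Lena; δ ≥ 4/11

Cara: cooperation gives 24 each period; deviation gives 31 once then 9 forever.
  24/(1−δ) ≥ 31 + 9δ/(1−δ) ⇒ δ ≥ 7/22.
Lena: cooperation gives 11 each period; deviation gives 15 once then 4 forever.
  δ ≥ 4/11.
Both must hold, so the binding constraint is Lena's: δ ≥ 4/11.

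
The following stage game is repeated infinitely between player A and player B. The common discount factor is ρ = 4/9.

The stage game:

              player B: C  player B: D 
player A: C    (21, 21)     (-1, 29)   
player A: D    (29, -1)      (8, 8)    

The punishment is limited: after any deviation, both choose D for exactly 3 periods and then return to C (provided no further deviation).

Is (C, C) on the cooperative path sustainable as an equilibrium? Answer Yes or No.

Comparing payoff streams over the 4 periods until play realigns: cooperate → 21(1+ρ+…+ρ^3); deviate → 29 + 8(ρ+…+ρ^3).
Cooperation is sustained iff (21−8)(ρ+…+ρ^3) ≥ 29−21.
ρ+…+ρ^3 = 4/9·(1−(4/9)^3)/(1−4/9) = 0.7298, and (29−21)/(21−8) = 0.6154.
0.7298 ≥ 0.6154, so cooperation is sustainable.

Yes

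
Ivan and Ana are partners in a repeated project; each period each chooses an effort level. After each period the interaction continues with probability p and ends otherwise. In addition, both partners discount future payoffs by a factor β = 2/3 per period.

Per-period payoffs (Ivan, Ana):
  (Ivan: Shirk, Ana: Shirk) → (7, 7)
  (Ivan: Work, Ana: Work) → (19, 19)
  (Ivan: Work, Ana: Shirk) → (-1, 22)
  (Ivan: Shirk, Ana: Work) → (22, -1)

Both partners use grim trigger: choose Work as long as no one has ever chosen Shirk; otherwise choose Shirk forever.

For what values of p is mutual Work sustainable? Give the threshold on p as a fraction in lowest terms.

3/10

Expected continuation weight on next period's payoff is β·p = 2/3·p, which plays the role of the discount factor.
Cooperation requires 2/3·p ≥ (22−19)/(22−7) = 1/5, hence p ≥ 3/10.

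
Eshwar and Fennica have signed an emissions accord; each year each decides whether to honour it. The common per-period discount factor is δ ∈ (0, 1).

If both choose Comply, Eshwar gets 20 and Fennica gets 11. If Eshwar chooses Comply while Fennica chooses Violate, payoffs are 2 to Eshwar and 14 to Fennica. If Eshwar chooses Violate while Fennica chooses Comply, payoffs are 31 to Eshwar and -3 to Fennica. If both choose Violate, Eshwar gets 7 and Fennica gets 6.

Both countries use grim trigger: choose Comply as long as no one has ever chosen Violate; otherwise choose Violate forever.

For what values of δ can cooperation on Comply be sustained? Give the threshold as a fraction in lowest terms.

Eshwar: cooperation gives 20 each period; deviation gives 31 once then 7 forever.
  20/(1−δ) ≥ 31 + 7δ/(1−δ) ⇒ δ ≥ 11/24.
Fennica: cooperation gives 11 each period; deviation gives 14 once then 6 forever.
  δ ≥ 3/8.
Both must hold, so the binding constraint is Eshwar's: δ ≥ 11/24.

11/24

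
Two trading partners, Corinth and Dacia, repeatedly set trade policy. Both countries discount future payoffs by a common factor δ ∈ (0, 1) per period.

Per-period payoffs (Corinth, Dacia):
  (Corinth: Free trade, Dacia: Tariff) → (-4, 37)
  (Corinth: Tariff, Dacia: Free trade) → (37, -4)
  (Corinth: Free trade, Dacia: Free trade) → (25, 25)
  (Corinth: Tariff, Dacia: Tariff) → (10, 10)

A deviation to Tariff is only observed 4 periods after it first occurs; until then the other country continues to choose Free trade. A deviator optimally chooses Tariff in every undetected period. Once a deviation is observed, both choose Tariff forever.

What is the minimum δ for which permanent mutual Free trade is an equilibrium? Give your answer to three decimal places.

The best deviation is to choose Tariff for all 4 undetected periods, earning 37 each, then 10 forever once detected.
Deviation value: 37(1−δ^4)/(1−δ) + 10δ^4/(1−δ); cooperation value: 25/(1−δ).
IC: 25 ≥ 37(1−δ^4) + 10δ^4 = 37 − 27δ^4.
So δ^4 ≥ 12/27 = 4/9, giving δ ≥ (4/9)^(1/4) ≈ 0.816.

0.816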